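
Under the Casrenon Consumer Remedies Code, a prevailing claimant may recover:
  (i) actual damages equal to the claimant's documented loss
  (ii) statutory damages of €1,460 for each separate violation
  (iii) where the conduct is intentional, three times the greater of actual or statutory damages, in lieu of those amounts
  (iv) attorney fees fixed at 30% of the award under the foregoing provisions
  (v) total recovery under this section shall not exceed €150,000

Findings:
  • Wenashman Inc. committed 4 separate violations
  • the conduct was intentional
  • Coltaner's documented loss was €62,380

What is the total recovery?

€150,000

Statutory damages: 4 × €1,460 = €5,840
Greater of actual damages (€62,380) or statutory damages (€5,840): €62,380
Trebled: 3 × €62,380 = €187,140
Attorney fees: 30% of €187,140 = €56,142
Total before cap: €187,140 + €56,142 = €243,282
Cap at €150,000: €243,282 exceeds the cap → €150,000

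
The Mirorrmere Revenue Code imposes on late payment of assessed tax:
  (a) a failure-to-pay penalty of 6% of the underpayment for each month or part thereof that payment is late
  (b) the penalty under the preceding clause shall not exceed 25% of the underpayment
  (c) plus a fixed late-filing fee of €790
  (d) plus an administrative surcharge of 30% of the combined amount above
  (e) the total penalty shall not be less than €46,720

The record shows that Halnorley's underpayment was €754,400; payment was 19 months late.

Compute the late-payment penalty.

Accrued rate: 6% × 19 = 114%, capped at 25% → 25%
Failure-to-pay penalty: 25% of €754,400 = €188,600
Penalty before surcharge: €188,600 + €790 = €189,390
Administrative surcharge: 30% of €189,390 = €56,817
Total penalty: €189,390 + €56,817 = €246,207
Minimum €46,720: €246,207 meets the minimum, no increase.

€246,207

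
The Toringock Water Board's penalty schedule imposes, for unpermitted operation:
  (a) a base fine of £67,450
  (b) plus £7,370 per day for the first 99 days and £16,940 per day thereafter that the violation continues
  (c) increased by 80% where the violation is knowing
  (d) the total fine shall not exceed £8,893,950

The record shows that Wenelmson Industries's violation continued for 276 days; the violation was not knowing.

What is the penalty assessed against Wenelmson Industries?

First 99 days: 99 × £7,370 = £729,630
Remaining days: (276 − 99) × £16,940 = £2,998,380
Per-day component: £729,630 + £2,998,380 = £3,728,010
Base plus per-day: £67,450 + £3,728,010 = £3,795,460
The violation was not knowing: no 80% increase.
Cap at £8,893,950: £3,795,460 is within the cap, no reduction.

£3,795,460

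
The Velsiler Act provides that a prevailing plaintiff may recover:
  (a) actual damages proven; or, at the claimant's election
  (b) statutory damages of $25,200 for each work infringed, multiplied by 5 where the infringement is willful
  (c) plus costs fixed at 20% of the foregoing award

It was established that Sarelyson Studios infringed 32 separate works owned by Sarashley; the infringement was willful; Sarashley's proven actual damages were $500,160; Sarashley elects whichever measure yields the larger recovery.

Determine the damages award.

$4,838,400

Statutory damages: 32 × $25,200 = $806,400
Multiplied by 5: 5 × $806,400 = $4,032,000
Greater of actual damages ($500,160) or enhanced statutory damages ($4,032,000): $4,032,000
Costs: 20% of $4,032,000 = $806,400
Award plus costs: $4,032,000 + $806,400 = $4,838,400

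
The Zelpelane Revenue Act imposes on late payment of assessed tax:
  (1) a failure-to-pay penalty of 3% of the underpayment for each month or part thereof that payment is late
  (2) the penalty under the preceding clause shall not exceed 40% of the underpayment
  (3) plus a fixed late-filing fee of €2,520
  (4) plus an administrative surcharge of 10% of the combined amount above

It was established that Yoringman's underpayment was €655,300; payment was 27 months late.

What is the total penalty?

Accrued rate: 3% × 27 = 81%, capped at 40% → 40%
Failure-to-pay penalty: 40% of €655,300 = €262,120
Penalty before surcharge: €262,120 + €2,520 = €264,640
Administrative surcharge: 10% of €264,640 = €26,464
Total penalty: €264,640 + €26,464 = €291,104

€291,104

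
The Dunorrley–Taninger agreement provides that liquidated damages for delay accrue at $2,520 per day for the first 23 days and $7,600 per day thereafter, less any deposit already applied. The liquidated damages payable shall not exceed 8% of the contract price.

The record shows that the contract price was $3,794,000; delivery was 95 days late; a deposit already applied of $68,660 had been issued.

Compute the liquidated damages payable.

First 23 days: 23 × $2,520 = $57,960
Remaining days: (95 − 23) × $7,600 = $547,200
Accrued per-day damages: $57,960 + $547,200 = $605,160
Less deposit already applied: $605,160 − $68,660 = $536,500
Cap: 8% of $3,794,000 = $303,520
Cap at $303,520: $536,500 exceeds the cap → $303,520

$303,520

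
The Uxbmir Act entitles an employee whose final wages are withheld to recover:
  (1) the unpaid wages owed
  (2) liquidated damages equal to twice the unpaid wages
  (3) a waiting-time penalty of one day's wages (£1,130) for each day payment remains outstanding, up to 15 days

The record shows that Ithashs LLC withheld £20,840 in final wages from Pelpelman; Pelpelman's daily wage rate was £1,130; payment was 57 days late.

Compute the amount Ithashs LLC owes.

Doubled: 2 × £20,840 = £41,680
Penalty days: min(57, 15) = 15
Waiting-time penalty: 15 × £1,130 = £16,950
Total award: £20,840 + £41,680 + £16,950 = £79,470

£79,470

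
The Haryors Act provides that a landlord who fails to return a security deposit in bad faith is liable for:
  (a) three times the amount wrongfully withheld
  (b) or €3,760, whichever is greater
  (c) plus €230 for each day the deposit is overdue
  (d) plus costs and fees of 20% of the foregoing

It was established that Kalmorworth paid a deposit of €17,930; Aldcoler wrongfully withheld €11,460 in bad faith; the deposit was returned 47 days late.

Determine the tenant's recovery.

€54,228

Trebled: 3 × €11,460 = €34,380
Minimum €3,760: €34,380 meets the minimum, no increase.
Late-return penalty: 47 × €230 = €10,810
Damages plus late penalty: €34,380 + €10,810 = €45,190
Costs and fees: 20% of €45,190 = €9,038
Total recovery: €45,190 + €9,038 = €54,228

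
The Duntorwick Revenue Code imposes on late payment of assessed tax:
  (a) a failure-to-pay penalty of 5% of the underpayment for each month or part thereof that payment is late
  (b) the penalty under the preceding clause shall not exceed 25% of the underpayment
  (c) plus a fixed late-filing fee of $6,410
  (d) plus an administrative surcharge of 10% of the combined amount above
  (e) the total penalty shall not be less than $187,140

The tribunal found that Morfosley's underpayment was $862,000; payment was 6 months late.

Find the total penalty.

Accrued rate: 5% × 6 = 30%, capped at 25% → 25%
Failure-to-pay penalty: 25% of $862,000 = $215,500
Penalty before surcharge: $215,500 + $6,410 = $221,910
Administrative surcharge: 10% of $221,910 = $22,191
Total penalty: $221,910 + $22,191 = $244,101
Minimum $187,140: $244,101 meets the minimum, no increase.

$244,101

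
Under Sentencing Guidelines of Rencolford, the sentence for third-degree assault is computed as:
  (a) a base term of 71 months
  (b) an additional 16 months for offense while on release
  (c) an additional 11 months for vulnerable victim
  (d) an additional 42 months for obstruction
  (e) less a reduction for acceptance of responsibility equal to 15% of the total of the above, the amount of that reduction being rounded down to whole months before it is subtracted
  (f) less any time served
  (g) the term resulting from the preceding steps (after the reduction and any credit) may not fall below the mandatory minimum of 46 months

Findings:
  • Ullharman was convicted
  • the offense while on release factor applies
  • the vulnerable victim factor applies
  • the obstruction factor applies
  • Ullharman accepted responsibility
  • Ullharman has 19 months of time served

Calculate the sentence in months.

100 months

Offense while on release enhancement: +16 months
Vulnerable victim enhancement: +11 months
Obstruction enhancement: +42 months
Adjusted term: 71 months + 16 months + 11 months + 42 months = 140 months
Acceptance of responsibility reduction: 15% of 140 months = 21 months (rounded down)
After reduction: 140 − 21 = 119 months
Less time served: 119 months − 19 months = 100 months
Minimum 46 months: 100 months meets the minimum, no increase.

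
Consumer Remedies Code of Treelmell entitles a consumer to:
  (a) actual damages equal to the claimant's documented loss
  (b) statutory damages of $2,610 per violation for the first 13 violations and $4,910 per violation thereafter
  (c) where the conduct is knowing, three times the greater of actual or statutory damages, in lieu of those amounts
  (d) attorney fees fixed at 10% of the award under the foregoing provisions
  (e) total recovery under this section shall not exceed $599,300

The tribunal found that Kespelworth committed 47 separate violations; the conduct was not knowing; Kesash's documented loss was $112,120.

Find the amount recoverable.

First 13 violations: 13 × $2,610 = $33,930
Remaining violations: (47 − 13) × $4,910 = $166,940
Statutory damages: $33,930 + $166,940 = $200,870
Conduct not knowing: the in-lieu enhancement does not apply.
Actual plus statutory damages: $112,120 + $200,870 = $312,990
Attorney fees: 10% of $312,990 = $31,299
Total before cap: $312,990 + $31,299 = $344,289
Cap at $599,300: $344,289 is within the cap, no reduction.

$344,289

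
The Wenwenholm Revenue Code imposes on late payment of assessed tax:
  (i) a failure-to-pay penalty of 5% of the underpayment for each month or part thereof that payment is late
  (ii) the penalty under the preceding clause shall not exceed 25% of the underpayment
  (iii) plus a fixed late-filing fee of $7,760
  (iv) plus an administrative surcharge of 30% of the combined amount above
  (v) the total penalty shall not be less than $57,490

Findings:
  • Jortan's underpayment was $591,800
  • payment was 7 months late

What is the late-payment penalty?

$202,423

Accrued rate: 5% × 7 = 35%, capped at 25% → 25%
Failure-to-pay penalty: 25% of $591,800 = $147,950
Penalty before surcharge: $147,950 + $7,760 = $155,710
Administrative surcharge: 30% of $155,710 = $46,713
Total penalty: $155,710 + $46,713 = $202,423
Minimum $57,490: $202,423 meets the minimum, no increase.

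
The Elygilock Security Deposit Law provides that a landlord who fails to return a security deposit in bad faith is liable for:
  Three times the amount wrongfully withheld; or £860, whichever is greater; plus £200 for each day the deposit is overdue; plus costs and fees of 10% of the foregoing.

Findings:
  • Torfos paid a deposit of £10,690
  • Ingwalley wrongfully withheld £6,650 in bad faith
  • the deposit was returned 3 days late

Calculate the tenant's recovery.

£22,605

Trebled: 3 × £6,650 = £19,950
Minimum £860: £19,950 meets the minimum, no increase.
Late-return penalty: 3 × £200 = £600
Damages plus late penalty: £19,950 + £600 = £20,550
Costs and fees: 10% of £20,550 = £2,055
Total recovery: £20,550 + £2,055 = £22,605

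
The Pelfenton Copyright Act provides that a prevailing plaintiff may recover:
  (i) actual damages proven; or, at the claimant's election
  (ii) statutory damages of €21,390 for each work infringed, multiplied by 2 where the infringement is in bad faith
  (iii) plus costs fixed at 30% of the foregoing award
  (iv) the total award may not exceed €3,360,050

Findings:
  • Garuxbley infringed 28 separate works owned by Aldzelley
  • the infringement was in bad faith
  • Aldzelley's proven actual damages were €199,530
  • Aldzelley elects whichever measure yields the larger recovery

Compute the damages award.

€1,557,192

Statutory damages: 28 × €21,390 = €598,920
Doubled: 2 × €598,920 = €1,197,840
Greater of actual damages (€199,530) or enhanced statutory damages (€1,197,840): €1,197,840
Costs: 30% of €1,197,840 = €359,352
Award plus costs: €1,197,840 + €359,352 = €1,557,192
Cap at €3,360,050: €1,557,192 is within the cap, no reduction.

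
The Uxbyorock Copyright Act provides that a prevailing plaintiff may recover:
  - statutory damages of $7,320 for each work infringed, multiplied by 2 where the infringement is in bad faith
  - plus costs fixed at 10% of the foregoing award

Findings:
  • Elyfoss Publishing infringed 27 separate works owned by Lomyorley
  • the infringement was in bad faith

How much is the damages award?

$434,808

Statutory damages: 27 × $7,320 = $197,640
Doubled: 2 × $197,640 = $395,280
Costs: 10% of $395,280 = $39,528
Award plus costs: $395,280 + $39,528 = $434,808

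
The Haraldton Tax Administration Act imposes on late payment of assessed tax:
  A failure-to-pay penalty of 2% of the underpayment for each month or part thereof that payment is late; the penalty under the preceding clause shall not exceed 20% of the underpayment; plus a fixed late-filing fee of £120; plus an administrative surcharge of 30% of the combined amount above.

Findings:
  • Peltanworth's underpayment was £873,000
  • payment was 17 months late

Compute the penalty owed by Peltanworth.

Accrued rate: 2% × 17 = 34%, capped at 20% → 20%
Failure-to-pay penalty: 20% of £873,000 = £174,600
Penalty before surcharge: £174,600 + £120 = £174,720
Administrative surcharge: 30% of £174,720 = £52,416
Total penalty: £174,720 + £52,416 = £227,136

£227,136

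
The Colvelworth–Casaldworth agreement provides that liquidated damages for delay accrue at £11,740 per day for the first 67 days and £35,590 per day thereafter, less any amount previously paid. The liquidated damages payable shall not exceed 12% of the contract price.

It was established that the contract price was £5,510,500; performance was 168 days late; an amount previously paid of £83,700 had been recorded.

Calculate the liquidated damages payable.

First 67 days: 67 × £11,740 = £786,580
Remaining days: (168 − 67) × £35,590 = £3,594,590
Accrued per-day damages: £786,580 + £3,594,590 = £4,381,170
Less amount previously paid: £4,381,170 − £83,700 = £4,297,470
Cap: 12% of £5,510,500 = £661,260
Cap at £661,260: £4,297,470 exceeds the cap → £661,260

£661,260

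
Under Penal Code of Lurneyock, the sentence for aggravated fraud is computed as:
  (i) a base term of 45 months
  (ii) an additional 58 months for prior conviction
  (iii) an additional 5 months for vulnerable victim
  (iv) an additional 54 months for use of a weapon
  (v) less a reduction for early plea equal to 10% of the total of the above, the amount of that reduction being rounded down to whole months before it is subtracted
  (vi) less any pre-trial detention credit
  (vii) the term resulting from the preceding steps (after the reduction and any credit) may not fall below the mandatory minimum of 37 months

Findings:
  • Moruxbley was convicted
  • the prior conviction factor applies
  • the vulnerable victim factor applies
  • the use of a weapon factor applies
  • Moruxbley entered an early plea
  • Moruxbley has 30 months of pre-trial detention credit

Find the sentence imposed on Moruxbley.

Prior conviction enhancement: +58 months
Vulnerable victim enhancement: +5 months
Use of a weapon enhancement: +54 months
Adjusted term: 45 months + 58 months + 5 months + 54 months = 162 months
Early plea reduction: 10% of 162 months = 16 months (rounded down)
After reduction: 162 − 16 = 146 months
Less pre-trial detention credit: 146 months − 30 months = 116 months
Minimum 37 months: 116 months meets the minimum, no increase.

116 months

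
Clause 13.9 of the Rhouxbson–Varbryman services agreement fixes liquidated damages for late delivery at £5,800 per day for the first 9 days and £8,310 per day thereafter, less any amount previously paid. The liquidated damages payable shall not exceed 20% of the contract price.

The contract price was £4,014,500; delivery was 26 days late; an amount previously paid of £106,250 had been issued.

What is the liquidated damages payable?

£87,220

First 9 days: 9 × £5,800 = £52,200
Remaining days: (26 − 9) × £8,310 = £141,270
Accrued per-day damages: £52,200 + £141,270 = £193,470
Less amount previously paid: £193,470 − £106,250 = £87,220
Cap: 20% of £4,014,500 = £802,900
Cap at £802,900: £87,220 is within the cap, no reduction.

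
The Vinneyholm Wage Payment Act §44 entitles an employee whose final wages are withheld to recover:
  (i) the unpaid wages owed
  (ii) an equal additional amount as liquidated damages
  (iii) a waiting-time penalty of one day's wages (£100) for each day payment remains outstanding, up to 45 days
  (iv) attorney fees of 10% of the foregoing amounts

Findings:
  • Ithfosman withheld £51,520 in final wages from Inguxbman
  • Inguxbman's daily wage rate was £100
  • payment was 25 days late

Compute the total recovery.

Liquidated damages (equal amount): £51,520
Penalty days: min(25, 45) = 25
Waiting-time penalty: 25 × £100 = £2,500
Subtotal: £51,520 + £51,520 + £2,500 = £105,540
Attorney fees: 10% of £105,540 = £10,554
Total award: £105,540 + £10,554 = £116,094

£116,094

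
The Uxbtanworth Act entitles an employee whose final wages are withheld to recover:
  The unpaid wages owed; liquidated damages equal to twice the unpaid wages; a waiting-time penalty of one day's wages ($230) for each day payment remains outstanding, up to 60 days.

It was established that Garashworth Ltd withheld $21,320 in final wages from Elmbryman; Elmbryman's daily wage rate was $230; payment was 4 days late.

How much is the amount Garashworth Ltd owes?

Doubled: 2 × $21,320 = $42,640
Penalty days: min(4, 60) = 4
Waiting-time penalty: 4 × $230 = $920
Total award: $21,320 + $42,640 + $920 = $64,880

$64,880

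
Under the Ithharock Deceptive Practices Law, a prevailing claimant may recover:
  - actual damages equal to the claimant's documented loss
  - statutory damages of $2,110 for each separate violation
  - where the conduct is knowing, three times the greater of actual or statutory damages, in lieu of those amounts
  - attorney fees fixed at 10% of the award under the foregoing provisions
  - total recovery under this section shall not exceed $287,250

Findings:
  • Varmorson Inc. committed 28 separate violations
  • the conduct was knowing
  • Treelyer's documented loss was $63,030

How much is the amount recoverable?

Total recovery: $207,999

Statutory damages: 28 × $2,110 = $59,080
Greater of actual damages ($63,030) or statutory damages ($59,080): $63,030
Trebled: 3 × $63,030 = $189,090
Attorney fees: 10% of $189,090 = $18,909
Total before cap: $189,090 + $18,909 = $207,999
Cap at $287,250: $207,999 is within the cap, no reduction.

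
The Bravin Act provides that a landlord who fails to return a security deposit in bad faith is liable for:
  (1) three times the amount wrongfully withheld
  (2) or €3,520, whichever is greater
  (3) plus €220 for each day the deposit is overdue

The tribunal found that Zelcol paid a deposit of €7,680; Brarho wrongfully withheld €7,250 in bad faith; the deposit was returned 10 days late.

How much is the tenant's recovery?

Recovery: €23,950

Trebled: 3 × €7,250 = €21,750
Minimum €3,520: €21,750 meets the minimum, no increase.
Late-return penalty: 10 × €220 = €2,200
Damages plus late penalty: €21,750 + €2,200 = €23,950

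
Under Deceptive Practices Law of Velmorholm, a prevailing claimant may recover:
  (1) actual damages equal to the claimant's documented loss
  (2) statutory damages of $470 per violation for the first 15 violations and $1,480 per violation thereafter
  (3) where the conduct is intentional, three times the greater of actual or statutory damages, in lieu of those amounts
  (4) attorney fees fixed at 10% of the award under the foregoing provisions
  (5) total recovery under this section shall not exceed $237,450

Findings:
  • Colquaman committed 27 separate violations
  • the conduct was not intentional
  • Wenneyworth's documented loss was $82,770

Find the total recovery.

First 15 violations: 15 × $470 = $7,050
Remaining violations: (27 − 15) × $1,480 = $17,760
Statutory damages: $7,050 + $17,760 = $24,810
Conduct not intentional: the in-lieu enhancement does not apply.
Actual plus statutory damages: $82,770 + $24,810 = $107,580
Attorney fees: 10% of $107,580 = $10,758
Total before cap: $107,580 + $10,758 = $118,338
Cap at $237,450: $118,338 is within the cap, no reduction.

$118,338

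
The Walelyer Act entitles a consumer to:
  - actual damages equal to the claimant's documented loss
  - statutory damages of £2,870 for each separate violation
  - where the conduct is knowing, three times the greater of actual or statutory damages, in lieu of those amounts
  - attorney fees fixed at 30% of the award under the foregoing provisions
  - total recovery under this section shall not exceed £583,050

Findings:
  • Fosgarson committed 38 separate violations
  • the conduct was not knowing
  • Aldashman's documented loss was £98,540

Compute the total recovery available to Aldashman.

£269,880

Statutory damages: 38 × £2,870 = £109,060
Conduct not knowing: the in-lieu enhancement does not apply.
Actual plus statutory damages: £98,540 + £109,060 = £207,600
Attorney fees: 30% of £207,600 = £62,280
Total before cap: £207,600 + £62,280 = £269,880
Cap at £583,050: £269,880 is within the cap, no reduction.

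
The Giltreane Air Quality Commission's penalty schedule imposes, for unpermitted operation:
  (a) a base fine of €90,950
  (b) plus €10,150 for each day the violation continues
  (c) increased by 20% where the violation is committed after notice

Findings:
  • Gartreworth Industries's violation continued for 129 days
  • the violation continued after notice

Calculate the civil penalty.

Per-day component: 129 × €10,150 = €1,309,350
Base plus per-day: €90,950 + €1,309,350 = €1,400,300
Enhancement: 20% of €1,400,300 = €280,060
Enhanced fine: €1,400,300 + €280,060 = €1,680,360

Civil penalty: €1,680,360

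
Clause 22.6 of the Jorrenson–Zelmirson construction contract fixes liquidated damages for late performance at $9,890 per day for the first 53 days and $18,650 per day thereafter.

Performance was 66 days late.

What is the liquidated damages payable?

First 53 days: 53 × $9,890 = $524,170
Remaining days: (66 − 53) × $18,650 = $242,450
Accrued per-day damages: $524,170 + $242,450 = $766,620

$766,620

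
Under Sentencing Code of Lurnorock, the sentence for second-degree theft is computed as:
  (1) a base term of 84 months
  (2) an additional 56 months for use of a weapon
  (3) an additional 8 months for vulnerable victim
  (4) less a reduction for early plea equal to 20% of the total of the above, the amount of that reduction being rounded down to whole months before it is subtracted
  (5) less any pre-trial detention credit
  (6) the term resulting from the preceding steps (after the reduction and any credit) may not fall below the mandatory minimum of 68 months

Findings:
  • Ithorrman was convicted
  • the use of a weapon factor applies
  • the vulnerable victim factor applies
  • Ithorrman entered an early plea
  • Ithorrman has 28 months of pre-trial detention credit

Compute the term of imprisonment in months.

91 months

Use of a weapon enhancement: +56 months
Vulnerable victim enhancement: +8 months
Adjusted term: 84 months + 56 months + 8 months = 148 months
Early plea reduction: 20% of 148 months = 29 months (rounded down)
After reduction: 148 − 29 = 119 months
Less pre-trial detention credit: 119 months − 28 months = 91 months
Minimum 68 months: 91 months meets the minimum, no increase.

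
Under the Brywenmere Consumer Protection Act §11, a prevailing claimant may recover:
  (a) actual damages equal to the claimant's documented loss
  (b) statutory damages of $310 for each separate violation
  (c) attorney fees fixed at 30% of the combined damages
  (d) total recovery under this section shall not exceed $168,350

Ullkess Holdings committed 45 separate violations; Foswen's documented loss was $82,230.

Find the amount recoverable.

Statutory damages: 45 × $310 = $13,950
Combined damages: $82,230 + $13,950 = $96,180
Attorney fees: 30% of $96,180 = $28,854
Total before cap: $96,180 + $28,854 = $125,034
Cap at $168,350: $125,034 is within the cap, no reduction.

$125,034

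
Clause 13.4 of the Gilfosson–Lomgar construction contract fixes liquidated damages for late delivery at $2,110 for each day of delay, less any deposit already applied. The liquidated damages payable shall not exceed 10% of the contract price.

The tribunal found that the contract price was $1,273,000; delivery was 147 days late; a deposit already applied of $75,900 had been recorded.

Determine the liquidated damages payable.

Liquidated damages: $127,300

Per-day damages: 147 × $2,110 = $310,170
Less deposit already applied: $310,170 − $75,900 = $234,270
Cap: 10% of $1,273,000 = $127,300
Cap at $127,300: $234,270 exceeds the cap → $127,300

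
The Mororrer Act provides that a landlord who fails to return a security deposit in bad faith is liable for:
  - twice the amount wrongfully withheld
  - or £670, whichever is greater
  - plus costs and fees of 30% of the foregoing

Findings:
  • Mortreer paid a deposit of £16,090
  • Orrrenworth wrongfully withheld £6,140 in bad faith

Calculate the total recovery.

£15,964

Doubled: 2 × £6,140 = £12,280
Minimum £670: £12,280 meets the minimum, no increase.
Costs and fees: 30% of £12,280 = £3,684
Total recovery: £12,280 + £3,684 = £15,964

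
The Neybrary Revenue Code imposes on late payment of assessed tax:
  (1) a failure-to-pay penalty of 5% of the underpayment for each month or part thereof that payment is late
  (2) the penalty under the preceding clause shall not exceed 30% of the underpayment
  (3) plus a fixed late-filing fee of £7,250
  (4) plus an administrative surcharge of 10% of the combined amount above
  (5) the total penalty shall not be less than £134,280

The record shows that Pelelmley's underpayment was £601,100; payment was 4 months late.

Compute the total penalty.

Accrued rate: 5% × 4 = 20%, capped at 30% → 20%
Failure-to-pay penalty: 20% of £601,100 = £120,220
Penalty before surcharge: £120,220 + £7,250 = £127,470
Administrative surcharge: 10% of £127,470 = £12,747
Total penalty: £127,470 + £12,747 = £140,217
Minimum £134,280: £140,217 meets the minimum, no increase.

£140,217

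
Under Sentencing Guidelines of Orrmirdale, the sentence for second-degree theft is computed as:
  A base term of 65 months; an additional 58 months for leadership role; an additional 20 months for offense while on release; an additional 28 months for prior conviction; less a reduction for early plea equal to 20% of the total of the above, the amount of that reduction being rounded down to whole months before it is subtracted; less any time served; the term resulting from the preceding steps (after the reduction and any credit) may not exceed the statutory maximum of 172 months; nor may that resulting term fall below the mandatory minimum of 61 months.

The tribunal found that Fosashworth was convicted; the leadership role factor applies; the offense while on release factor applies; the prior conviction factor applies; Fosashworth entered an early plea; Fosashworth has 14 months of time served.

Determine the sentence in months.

Leadership role enhancement: +58 months
Offense while on release enhancement: +20 months
Prior conviction enhancement: +28 months
Adjusted term: 65 months + 58 months + 20 months + 28 months = 171 months
Early plea reduction: 20% of 171 months = 34 months (rounded down)
After reduction: 171 − 34 = 137 months
Less time served: 137 months − 14 months = 123 months
Cap at 172 months: 123 months is within the cap, no reduction.
Minimum 61 months: 123 months meets the minimum, no increase.

123 months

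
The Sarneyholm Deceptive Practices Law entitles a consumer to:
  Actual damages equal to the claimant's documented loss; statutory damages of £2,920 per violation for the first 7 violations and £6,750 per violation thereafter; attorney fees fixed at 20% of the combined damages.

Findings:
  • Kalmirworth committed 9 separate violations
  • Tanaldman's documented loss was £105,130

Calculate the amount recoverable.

£166,884

First 7 violations: 7 × £2,920 = £20,440
Remaining violations: (9 − 7) × £6,750 = £13,500
Statutory damages: £20,440 + £13,500 = £33,940
Combined damages: £105,130 + £33,940 = £139,070
Attorney fees: 20% of £139,070 = £27,814
Total recovery: £139,070 + £27,814 = £166,884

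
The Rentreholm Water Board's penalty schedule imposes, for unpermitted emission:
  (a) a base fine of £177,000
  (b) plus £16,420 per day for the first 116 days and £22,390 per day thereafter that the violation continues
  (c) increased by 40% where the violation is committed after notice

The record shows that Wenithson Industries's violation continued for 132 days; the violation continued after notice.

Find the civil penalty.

First 116 days: 116 × £16,420 = £1,904,720
Remaining days: (132 − 116) × £22,390 = £358,240
Per-day component: £1,904,720 + £358,240 = £2,262,960
Base plus per-day: £177,000 + £2,262,960 = £2,439,960
Enhancement: 40% of £2,439,960 = £975,984
Enhanced fine: £2,439,960 + £975,984 = £3,415,944

£3,415,944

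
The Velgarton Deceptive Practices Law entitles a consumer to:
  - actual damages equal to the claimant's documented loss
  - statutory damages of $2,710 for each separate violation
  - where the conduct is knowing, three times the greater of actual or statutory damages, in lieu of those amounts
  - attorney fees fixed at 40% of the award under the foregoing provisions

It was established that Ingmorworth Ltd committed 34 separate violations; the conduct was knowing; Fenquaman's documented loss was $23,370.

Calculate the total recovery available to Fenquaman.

$386,988

Statutory damages: 34 × $2,710 = $92,140
Greater of actual damages ($23,370) or statutory damages ($92,140): $92,140
Trebled: 3 × $92,140 = $276,420
Attorney fees: 40% of $276,420 = $110,568
Total recovery: $276,420 + $110,568 = $386,988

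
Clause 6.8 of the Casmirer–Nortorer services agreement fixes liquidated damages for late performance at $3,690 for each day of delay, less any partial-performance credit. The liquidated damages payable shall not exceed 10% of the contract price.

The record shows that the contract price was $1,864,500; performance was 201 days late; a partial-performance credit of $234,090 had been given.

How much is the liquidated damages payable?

$186,450

Per-day damages: 201 × $3,690 = $741,690
Less partial-performance credit: $741,690 − $234,090 = $507,600
Cap: 10% of $1,864,500 = $186,450
Cap at $186,450: $507,600 exceeds the cap → $186,450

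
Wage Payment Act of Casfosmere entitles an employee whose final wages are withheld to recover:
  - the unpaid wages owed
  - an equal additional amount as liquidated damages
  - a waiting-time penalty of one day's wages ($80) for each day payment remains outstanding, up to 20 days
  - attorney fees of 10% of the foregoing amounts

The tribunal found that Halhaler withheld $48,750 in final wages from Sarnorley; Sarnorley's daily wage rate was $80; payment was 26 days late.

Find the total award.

Liquidated damages (equal amount): $48,750
Penalty days: min(26, 20) = 20
Waiting-time penalty: 20 × $80 = $1,600
Subtotal: $48,750 + $48,750 + $1,600 = $99,100
Attorney fees: 10% of $99,100 = $9,910
Total award: $99,100 + $9,910 = $109,010

$109,010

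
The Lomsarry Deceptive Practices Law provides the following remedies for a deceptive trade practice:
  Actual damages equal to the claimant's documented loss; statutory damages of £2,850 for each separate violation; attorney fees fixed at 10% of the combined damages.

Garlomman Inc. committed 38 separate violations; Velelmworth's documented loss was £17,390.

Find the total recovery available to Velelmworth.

£138,259

Statutory damages: 38 × £2,850 = £108,300
Combined damages: £17,390 + £108,300 = £125,690
Attorney fees: 10% of £125,690 = £12,569
Total recovery: £125,690 + £12,569 = £138,259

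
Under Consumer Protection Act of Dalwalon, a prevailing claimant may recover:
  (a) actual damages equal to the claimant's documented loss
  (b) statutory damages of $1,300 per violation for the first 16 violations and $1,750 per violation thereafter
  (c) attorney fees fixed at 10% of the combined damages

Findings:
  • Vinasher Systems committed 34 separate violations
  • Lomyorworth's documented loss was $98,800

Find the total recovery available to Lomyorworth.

$166,210

First 16 violations: 16 × $1,300 = $20,800
Remaining violations: (34 − 16) × $1,750 = $31,500
Statutory damages: $20,800 + $31,500 = $52,300
Combined damages: $98,800 + $52,300 = $151,100
Attorney fees: 10% of $151,100 = $15,110
Total recovery: $151,100 + $15,110 = $166,210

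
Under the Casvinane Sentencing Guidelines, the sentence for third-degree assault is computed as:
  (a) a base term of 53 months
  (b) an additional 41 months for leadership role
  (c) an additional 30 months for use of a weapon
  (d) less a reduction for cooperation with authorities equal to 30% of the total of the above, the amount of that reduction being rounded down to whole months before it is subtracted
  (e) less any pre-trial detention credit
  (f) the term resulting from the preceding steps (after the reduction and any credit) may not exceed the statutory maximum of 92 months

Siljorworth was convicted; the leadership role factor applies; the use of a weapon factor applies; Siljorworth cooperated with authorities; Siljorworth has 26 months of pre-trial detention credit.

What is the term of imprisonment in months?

Leadership role enhancement: +41 months
Use of a weapon enhancement: +30 months
Adjusted term: 53 months + 41 months + 30 months = 124 months
Cooperation with authorities reduction: 30% of 124 months = 37 months (rounded down)
After reduction: 124 − 37 = 87 months
Less pre-trial detention credit: 87 months − 26 months = 61 months
Cap at 92 months: 61 months is within the cap, no reduction.

61 months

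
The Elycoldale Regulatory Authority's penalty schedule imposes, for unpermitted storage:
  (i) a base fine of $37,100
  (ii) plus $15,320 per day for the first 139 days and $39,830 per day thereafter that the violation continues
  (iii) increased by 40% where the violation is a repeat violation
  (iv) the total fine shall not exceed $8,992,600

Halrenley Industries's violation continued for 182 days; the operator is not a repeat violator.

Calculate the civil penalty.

First 139 days: 139 × $15,320 = $2,129,480
Remaining days: (182 − 139) × $39,830 = $1,712,690
Per-day component: $2,129,480 + $1,712,690 = $3,842,170
Base plus per-day: $37,100 + $3,842,170 = $3,879,270
The operator is not a repeat violator: no 40% increase.
Cap at $8,992,600: $3,879,270 is within the cap, no reduction.

$3,879,270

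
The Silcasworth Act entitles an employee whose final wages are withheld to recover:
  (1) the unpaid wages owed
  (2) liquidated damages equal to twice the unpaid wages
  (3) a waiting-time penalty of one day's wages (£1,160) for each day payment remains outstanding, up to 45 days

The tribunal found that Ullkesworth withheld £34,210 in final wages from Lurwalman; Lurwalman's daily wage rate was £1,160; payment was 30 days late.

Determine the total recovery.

Doubled: 2 × £34,210 = £68,420
Penalty days: min(30, 45) = 30
Waiting-time penalty: 30 × £1,160 = £34,800
Total award: £34,210 + £68,420 + £34,800 = £137,430

£137,430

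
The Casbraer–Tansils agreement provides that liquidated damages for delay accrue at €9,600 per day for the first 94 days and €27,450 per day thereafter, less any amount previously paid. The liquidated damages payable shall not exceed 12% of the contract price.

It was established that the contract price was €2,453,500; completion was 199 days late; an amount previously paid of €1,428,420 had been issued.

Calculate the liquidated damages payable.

First 94 days: 94 × €9,600 = €902,400
Remaining days: (199 − 94) × €27,450 = €2,882,250
Accrued per-day damages: €902,400 + €2,882,250 = €3,784,650
Less amount previously paid: €3,784,650 − €1,428,420 = €2,356,230
Cap: 12% of €2,453,500 = €294,420
Cap at €294,420: €2,356,230 exceeds the cap → €294,420

€294,420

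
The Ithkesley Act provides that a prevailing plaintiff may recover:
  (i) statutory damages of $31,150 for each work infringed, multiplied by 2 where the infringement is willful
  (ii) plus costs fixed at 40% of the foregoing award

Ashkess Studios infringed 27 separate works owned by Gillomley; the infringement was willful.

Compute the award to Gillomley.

Statutory damages: 27 × $31,150 = $841,050
Doubled: 2 × $841,050 = $1,682,100
Costs: 40% of $1,682,100 = $672,840
Award plus costs: $1,682,100 + $672,840 = $2,354,940

$2,354,940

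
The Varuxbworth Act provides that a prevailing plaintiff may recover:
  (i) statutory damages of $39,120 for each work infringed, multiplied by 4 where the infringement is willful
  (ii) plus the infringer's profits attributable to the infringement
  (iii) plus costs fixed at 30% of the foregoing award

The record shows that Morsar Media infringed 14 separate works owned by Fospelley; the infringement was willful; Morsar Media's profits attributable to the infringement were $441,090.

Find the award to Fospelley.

$3,421,353

Statutory damages: 14 × $39,120 = $547,680
Multiplied by 4: 4 × $547,680 = $2,190,720
Combined award: $2,190,720 + $441,090 = $2,631,810
Costs: 30% of $2,631,810 = $789,543
Award plus costs: $2,631,810 + $789,543 = $3,421,353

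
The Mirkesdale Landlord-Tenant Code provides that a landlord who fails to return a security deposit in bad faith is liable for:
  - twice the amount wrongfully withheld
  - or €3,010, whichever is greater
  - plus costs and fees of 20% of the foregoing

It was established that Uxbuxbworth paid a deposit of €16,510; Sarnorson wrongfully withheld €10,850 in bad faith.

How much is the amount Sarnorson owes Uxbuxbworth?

Doubled: 2 × €10,850 = €21,700
Minimum €3,010: €21,700 meets the minimum, no increase.
Costs and fees: 20% of €21,700 = €4,340
Total recovery: €21,700 + €4,340 = €26,040

Recovery: €26,040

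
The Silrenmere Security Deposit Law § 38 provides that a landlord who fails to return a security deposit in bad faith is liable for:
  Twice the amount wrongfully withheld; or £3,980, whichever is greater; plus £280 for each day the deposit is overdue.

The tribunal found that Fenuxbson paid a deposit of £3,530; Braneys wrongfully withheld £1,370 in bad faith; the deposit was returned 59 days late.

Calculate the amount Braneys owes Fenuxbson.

Doubled: 2 × £1,370 = £2,740
Minimum £3,980: £2,740 is below the minimum → £3,980
Late-return penalty: 59 × £280 = £16,520
Damages plus late penalty: £3,980 + £16,520 = £20,500

£20,500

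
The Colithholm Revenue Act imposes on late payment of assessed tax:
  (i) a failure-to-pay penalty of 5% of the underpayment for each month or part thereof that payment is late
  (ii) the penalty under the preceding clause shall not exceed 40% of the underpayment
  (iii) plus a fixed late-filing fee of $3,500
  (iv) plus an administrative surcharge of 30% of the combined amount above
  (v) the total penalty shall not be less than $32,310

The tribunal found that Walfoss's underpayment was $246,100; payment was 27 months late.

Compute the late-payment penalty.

Accrued rate: 5% × 27 = 135%, capped at 40% → 40%
Failure-to-pay penalty: 40% of $246,100 = $98,440
Penalty before surcharge: $98,440 + $3,500 = $101,940
Administrative surcharge: 30% of $101,940 = $30,582
Total penalty: $101,940 + $30,582 = $132,522
Minimum $32,310: $132,522 meets the minimum, no increase.

Penalty: $132,522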